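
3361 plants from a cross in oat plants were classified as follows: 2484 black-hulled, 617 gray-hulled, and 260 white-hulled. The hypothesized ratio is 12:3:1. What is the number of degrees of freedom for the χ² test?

A goodness-of-fit test with 3 phenotype classes has df = 3 − 1 = 2.

2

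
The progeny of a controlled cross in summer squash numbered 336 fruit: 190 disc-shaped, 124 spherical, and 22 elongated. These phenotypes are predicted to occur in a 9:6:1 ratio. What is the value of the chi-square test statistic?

Expected counts for N = 336 under a 9:6:1 ratio (total parts = 16):
  disc-shaped: 336 × 9/16 = 189
  spherical: 336 × 6/16 = 126
  elongated: 336 × 1/16 = 21
χ² = Σ (O − E)² / E
  disc-shaped: (190 − 189)² / 189 = 0.0053
  spherical: (124 − 126)² / 126 = 0.0317
  elongated: (22 − 21)² / 21 = 0.0476
χ² = 0.0053 + 0.0317 + 0.0476 = 0.0846 ≈ 0.085

0.085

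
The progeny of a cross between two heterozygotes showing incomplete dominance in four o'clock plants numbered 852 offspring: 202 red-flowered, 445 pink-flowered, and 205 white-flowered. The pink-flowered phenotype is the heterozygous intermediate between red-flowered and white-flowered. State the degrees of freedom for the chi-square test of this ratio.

With incomplete dominance, a heterozygote × heterozygote cross gives a 1:2:1 phenotypic ratio.
A goodness-of-fit test with 3 phenotype classes has df = 3 − 1 = 2.

2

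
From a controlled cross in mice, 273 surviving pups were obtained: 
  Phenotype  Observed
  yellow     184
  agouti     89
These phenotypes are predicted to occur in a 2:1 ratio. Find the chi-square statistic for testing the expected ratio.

Expected counts for N = 273 under a 2:1 ratio (total parts = 3):
  yellow: 273 × 2/3 = 182
  agouti: 273 × 1/3 = 91
χ² = Σ (O − E)² / E
  yellow: (184 − 182)² / 182 = 0.0220
  agouti: (89 − 91)² / 91 = 0.0440
χ² = 0.0220 + 0.0440 = 0.066

0.066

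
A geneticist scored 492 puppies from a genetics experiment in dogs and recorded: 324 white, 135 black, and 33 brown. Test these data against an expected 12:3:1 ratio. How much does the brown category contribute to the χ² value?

0.165

Total ratio parts = 16. Expected numbers out of 492:
  white: 492 × 12/16 = 369
  black: 492 × 3/16 = 92.25
  brown: 492 × 1/16 = 30.75
Contribution of brown: (33 − 30.75)² / 30.75 = 0.1646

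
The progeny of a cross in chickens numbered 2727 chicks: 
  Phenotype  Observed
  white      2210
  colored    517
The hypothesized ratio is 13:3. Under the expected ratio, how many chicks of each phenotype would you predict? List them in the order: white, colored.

Under the 13:3 hypothesis (Σ ratio = 16, N = 2727):
  white: 2727 × 13/16 = 2215.6875
  colored: 2727 × 3/16 = 511.3125

2215.6875, 511.3125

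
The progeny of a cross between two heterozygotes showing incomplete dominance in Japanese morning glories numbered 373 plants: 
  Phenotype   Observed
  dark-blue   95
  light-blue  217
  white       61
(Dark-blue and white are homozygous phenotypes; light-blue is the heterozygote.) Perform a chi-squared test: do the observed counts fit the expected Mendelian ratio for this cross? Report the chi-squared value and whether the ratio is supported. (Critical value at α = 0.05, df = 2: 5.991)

With incomplete dominance, a heterozygote × heterozygote cross gives a 1:2:1 phenotypic ratio.
Total ratio parts = 4. Expected numbers out of 373:
  dark-blue: 373 × 1/4 = 93.25
  light-blue: 373 × 2/4 = 186.5
  white: 373 × 1/4 = 93.25
χ² = Σ (O − E)² / E
  dark-blue: (95 − 93.25)² / 93.25 = 0.0328
  light-blue: (217 − 186.5)² / 186.5 = 4.9879
  white: (61 − 93.25)² / 93.25 = 11.1535
χ² = 0.0328 + 4.9879 + 11.1535 = 16.1742 ≈ 16.174
Degrees of freedom = 3 − 1 = 2; critical value at α = 0.05 is 5.991.
Since 16.174 > 5.991, we reject the null hypothesis — the data do not fit the 1:2:1 ratio.

16.174; not consistent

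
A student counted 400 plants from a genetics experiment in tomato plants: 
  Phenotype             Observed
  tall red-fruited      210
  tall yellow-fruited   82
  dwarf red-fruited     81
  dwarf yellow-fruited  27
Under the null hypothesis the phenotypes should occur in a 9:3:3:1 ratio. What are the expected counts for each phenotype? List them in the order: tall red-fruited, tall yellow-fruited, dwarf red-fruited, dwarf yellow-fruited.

225, 75, 75, 25

Total ratio parts = 16. Expected numbers out of 400:
  tall red-fruited: 400 × 9/16 = 225
  tall yellow-fruited: 400 × 3/16 = 75
  dwarf red-fruited: 400 × 3/16 = 75
  dwarf yellow-fruited: 400 × 1/16 = 25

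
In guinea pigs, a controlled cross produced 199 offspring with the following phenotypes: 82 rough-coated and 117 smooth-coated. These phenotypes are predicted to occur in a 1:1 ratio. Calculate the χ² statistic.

6.156

Total ratio parts = 2. Expected numbers out of 199:
  rough-coated: 199 × 1/2 = 99.5
  smooth-coated: 199 × 1/2 = 99.5
χ² = Σ (O − E)² / E
  rough-coated: (82 − 99.5)² / 99.5 = 3.0779
  smooth-coated: (117 − 99.5)² / 99.5 = 3.0779
χ² = 3.0779 + 3.0779 = 6.1558 ≈ 6.156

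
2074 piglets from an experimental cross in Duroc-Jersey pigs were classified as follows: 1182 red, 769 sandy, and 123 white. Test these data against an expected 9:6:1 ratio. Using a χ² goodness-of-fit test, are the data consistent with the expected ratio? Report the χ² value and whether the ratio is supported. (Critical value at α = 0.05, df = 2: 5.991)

Under the 9:6:1 hypothesis (Σ ratio = 16, N = 2074):
  red: 2074 × 9/16 = 1166.625
  sandy: 2074 × 6/16 = 777.75
  white: 2074 × 1/16 = 129.625
χ² = Σ (O − E)² / E
  red: (1182 − 1166.625)² / 1166.625 = 0.2026
  sandy: (769 − 777.75)² / 777.75 = 0.0984
  white: (123 − 129.625)² / 129.625 = 0.3386
χ² = 0.2026 + 0.0984 + 0.3386 = 0.6396 ≈ 0.640
Degrees of freedom = 3 − 1 = 2; critical value at α = 0.05 is 5.991.
Since 0.640 < 5.991, we fail to reject the null hypothesis — the data are consistent with the 9:6:1 ratio.

0.640; consistent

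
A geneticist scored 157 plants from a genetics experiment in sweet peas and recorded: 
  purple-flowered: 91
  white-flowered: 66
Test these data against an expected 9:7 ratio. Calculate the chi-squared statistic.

0.187

The 9:7 ratio has 16 parts, so with N = 157 the expected counts are:
  purple-flowered: 157 × 9/16 = 88.3125
  white-flowered: 157 × 7/16 = 68.6875
χ² = Σ (O − E)² / E
  purple-flowered: (91 − 88.3125)² / 88.3125 = 0.0818
  white-flowered: (66 − 68.6875)² / 68.6875 = 0.1052
χ² = 0.0818 + 0.1052 = 0.187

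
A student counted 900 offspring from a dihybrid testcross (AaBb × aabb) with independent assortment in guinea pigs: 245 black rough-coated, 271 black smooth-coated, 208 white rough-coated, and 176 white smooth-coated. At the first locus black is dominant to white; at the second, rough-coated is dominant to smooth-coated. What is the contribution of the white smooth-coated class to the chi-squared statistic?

A dihybrid testcross with independent assortment gives a 1:1:1:1 ratio.
Total ratio parts = 4. Expected numbers out of 900:
  black rough-coated: 900 × 1/4 = 225
  black smooth-coated: 900 × 1/4 = 225
  white rough-coated: 900 × 1/4 = 225
  white smooth-coated: 900 × 1/4 = 225
Contribution of white smooth-coated: (176 − 225)² / 225 = 10.6711

10.671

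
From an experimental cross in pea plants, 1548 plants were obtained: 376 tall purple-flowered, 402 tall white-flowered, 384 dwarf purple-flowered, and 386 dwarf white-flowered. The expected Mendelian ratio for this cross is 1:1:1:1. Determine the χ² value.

0.920

Under the 1:1:1:1 hypothesis (Σ ratio = 4, N = 1548):
  tall purple-flowered: 1548 × 1/4 = 387
  tall white-flowered: 1548 × 1/4 = 387
  dwarf purple-flowered: 1548 × 1/4 = 387
  dwarf white-flowered: 1548 × 1/4 = 387
χ² = Σ (O − E)² / E
  tall purple-flowered: (376 − 387)² / 387 = 0.3127
  tall white-flowered: (402 − 387)² / 387 = 0.5814
  dwarf purple-flowered: (384 − 387)² / 387 = 0.0233
  dwarf white-flowered: (386 − 387)² / 387 = 0.0026
χ² = 0.3127 + 0.5814 + 0.0233 + 0.0026 = 0.920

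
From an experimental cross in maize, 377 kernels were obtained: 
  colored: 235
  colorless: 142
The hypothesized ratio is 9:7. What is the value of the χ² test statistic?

Expected counts for N = 377 under a 9:7 ratio (total parts = 16):
  colored: 377 × 9/16 = 212.0625
  colorless: 377 × 7/16 = 164.9375
χ² = Σ (O − E)² / E
  colored: (235 − 212.0625)² / 212.0625 = 2.4810
  colorless: (142 − 164.9375)² / 164.9375 = 3.1899
χ² = 2.4810 + 3.1899 = 5.6709 ≈ 5.671

5.671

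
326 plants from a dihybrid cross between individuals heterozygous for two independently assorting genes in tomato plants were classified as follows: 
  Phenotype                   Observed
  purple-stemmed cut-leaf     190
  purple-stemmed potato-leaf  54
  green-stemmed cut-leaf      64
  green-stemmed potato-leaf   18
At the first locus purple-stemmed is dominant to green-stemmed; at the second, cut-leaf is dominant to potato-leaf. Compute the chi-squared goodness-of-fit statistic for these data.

1.482

A dihybrid F₂ with independent assortment and complete dominance at both loci gives a 9:3:3:1 phenotypic ratio.
The 9:3:3:1 ratio has 16 parts, so with N = 326 the expected counts are:
  purple-stemmed cut-leaf: 326 × 9/16 = 183.375
  purple-stemmed potato-leaf: 326 × 3/16 = 61.125
  green-stemmed cut-leaf: 326 × 3/16 = 61.125
  green-stemmed potato-leaf: 326 × 1/16 = 20.375
χ² = Σ (O − E)² / E
  purple-stemmed cut-leaf: (190 − 183.375)² / 183.375 = 0.2393
  purple-stemmed potato-leaf: (54 − 61.125)² / 61.125 = 0.8305
  green-stemmed cut-leaf: (64 − 61.125)² / 61.125 = 0.1352
  green-stemmed potato-leaf: (18 − 20.375)² / 20.375 = 0.2768
χ² = 0.2393 + 0.8305 + 0.1352 + 0.2768 = 1.4818 ≈ 1.482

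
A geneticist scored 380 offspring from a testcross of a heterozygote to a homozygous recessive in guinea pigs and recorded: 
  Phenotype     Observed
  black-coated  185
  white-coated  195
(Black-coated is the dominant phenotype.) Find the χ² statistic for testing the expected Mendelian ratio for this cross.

A testcross of a heterozygote (Aa × aa) gives a 1:1 phenotypic ratio.
The 1:1 ratio has 2 parts, so with N = 380 the expected counts are:
  black-coated: 380 × 1/2 = 190
  white-coated: 380 × 1/2 = 190
χ² = Σ (O − E)² / E
  black-coated: (185 − 190)² / 190 = 0.1316
  white-coated: (195 − 190)² / 190 = 0.1316
χ² = 0.1316 + 0.1316 = 0.2632 ≈ 0.263

0.263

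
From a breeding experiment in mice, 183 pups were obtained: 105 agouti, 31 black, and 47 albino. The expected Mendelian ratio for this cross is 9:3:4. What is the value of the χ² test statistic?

Under the 9:3:4 hypothesis (Σ ratio = 16, N = 183):
  agouti: 183 × 9/16 = 102.9375
  black: 183 × 3/16 = 34.3125
  albino: 183 × 4/16 = 45.75
χ² = Σ (O − E)² / E
  agouti: (105 − 102.9375)² / 102.9375 = 0.0413
  black: (31 − 34.3125)² / 34.3125 = 0.3198
  albino: (47 − 45.75)² / 45.75 = 0.0342
χ² = 0.0413 + 0.3198 + 0.0342 = 0.3953 ≈ 0.395

0.395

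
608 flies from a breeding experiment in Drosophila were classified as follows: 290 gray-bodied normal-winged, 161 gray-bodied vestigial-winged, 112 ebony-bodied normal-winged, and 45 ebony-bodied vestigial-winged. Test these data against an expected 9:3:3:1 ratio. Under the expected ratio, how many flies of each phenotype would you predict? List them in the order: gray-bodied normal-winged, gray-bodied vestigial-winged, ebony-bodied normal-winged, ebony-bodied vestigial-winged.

Under the 9:3:3:1 hypothesis (Σ ratio = 16, N = 608):
  gray-bodied normal-winged: 608 × 9/16 = 342
  gray-bodied vestigial-winged: 608 × 3/16 = 114
  ebony-bodied normal-winged: 608 × 3/16 = 114
  ebony-bodied vestigial-winged: 608 × 1/16 = 38

342, 114, 114, 38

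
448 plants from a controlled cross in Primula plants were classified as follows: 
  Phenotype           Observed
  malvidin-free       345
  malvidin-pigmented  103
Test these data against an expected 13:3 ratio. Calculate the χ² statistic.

The 13:3 ratio has 16 parts, so with N = 448 the expected counts are:
  malvidin-free: 448 × 13/16 = 364
  malvidin-pigmented: 448 × 3/16 = 84
χ² = Σ (O − E)² / E
  malvidin-free: (345 − 364)² / 364 = 0.9918
  malvidin-pigmented: (103 − 84)² / 84 = 4.2976
χ² = 0.9918 + 4.2976 = 5.2894 ≈ 5.289

5.289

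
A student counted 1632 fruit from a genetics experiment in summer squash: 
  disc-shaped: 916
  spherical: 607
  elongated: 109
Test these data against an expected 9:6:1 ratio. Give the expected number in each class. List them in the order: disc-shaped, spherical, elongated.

Expected counts for N = 1632 under a 9:6:1 ratio (total parts = 16):
  disc-shaped: 1632 × 9/16 = 918
  spherical: 1632 × 6/16 = 612
  elongated: 1632 × 1/16 = 102

918, 612, 102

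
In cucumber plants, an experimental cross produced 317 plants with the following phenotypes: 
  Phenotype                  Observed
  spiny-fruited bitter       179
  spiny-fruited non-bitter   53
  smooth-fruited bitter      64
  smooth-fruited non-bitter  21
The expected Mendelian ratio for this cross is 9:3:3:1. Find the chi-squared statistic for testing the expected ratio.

1.121

Under the 9:3:3:1 hypothesis (Σ ratio = 16, N = 317):
  spiny-fruited bitter: 317 × 9/16 = 178.3125
  spiny-fruited non-bitter: 317 × 3/16 = 59.4375
  smooth-fruited bitter: 317 × 3/16 = 59.4375
  smooth-fruited non-bitter: 317 × 1/16 = 19.8125
χ² = Σ (O − E)² / E
  spiny-fruited bitter: (179 − 178.3125)² / 178.3125 = 0.0027
  spiny-fruited non-bitter: (53 − 59.4375)² / 59.4375 = 0.6972
  smooth-fruited bitter: (64 − 59.4375)² / 59.4375 = 0.3502
  smooth-fruited non-bitter: (21 − 19.8125)² / 19.8125 = 0.0712
χ² = 0.0027 + 0.6972 + 0.3502 + 0.0712 = 1.1213 ≈ 1.121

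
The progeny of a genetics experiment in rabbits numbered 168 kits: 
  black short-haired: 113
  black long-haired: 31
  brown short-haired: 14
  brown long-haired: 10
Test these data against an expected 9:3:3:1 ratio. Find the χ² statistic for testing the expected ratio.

13.376

The 9:3:3:1 ratio has 16 parts, so with N = 168 the expected counts are:
  black short-haired: 168 × 9/16 = 94.5
  black long-haired: 168 × 3/16 = 31.5
  brown short-haired: 168 × 3/16 = 31.5
  brown long-haired: 168 × 1/16 = 10.5
χ² = Σ (O − E)² / E
  black short-haired: (113 − 94.5)² / 94.5 = 3.6217
  black long-haired: (31 − 31.5)² / 31.5 = 0.0079
  brown short-haired: (14 − 31.5)² / 31.5 = 9.7222
  brown long-haired: (10 − 10.5)² / 10.5 = 0.0238
χ² = 3.6217 + 0.0079 + 9.7222 + 0.0238 = 13.3756 ≈ 13.376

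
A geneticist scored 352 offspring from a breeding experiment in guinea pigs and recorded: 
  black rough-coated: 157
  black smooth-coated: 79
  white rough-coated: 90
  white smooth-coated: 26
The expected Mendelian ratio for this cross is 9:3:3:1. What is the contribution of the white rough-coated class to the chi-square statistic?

Under the 9:3:3:1 hypothesis (Σ ratio = 16, N = 352):
  black rough-coated: 352 × 9/16 = 198
  black smooth-coated: 352 × 3/16 = 66
  white rough-coated: 352 × 3/16 = 66
  white smooth-coated: 352 × 1/16 = 22
Contribution of white rough-coated: (90 − 66)² / 66 = 8.7273

8.727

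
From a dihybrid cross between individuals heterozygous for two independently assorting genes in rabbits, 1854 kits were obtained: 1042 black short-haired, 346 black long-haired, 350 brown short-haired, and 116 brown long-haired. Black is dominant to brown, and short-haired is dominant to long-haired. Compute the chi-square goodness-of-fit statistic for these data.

A dihybrid F₂ with independent assortment and complete dominance at both loci gives a 9:3:3:1 phenotypic ratio.
Expected counts for N = 1854 under a 9:3:3:1 ratio (total parts = 16):
  black short-haired: 1854 × 9/16 = 1042.875
  black long-haired: 1854 × 3/16 = 347.625
  brown short-haired: 1854 × 3/16 = 347.625
  brown long-haired: 1854 × 1/16 = 115.875
χ² = Σ (O − E)² / E
  black short-haired: (1042 − 1042.875)² / 1042.875 = 0.0007
  black long-haired: (346 − 347.625)² / 347.625 = 0.0076
  brown short-haired: (350 − 347.625)² / 347.625 = 0.0162
  brown long-haired: (116 − 115.875)² / 115.875 = 0.0001
χ² = 0.0007 + 0.0076 + 0.0162 + 0.0001 = 0.0246 ≈ 0.025

0.025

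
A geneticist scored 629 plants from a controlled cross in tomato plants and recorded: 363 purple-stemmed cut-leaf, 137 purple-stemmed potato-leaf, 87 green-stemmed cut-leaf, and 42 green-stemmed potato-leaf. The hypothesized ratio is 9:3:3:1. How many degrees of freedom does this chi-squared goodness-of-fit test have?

A goodness-of-fit test with 4 phenotype classes has df = 4 − 1 = 3.

3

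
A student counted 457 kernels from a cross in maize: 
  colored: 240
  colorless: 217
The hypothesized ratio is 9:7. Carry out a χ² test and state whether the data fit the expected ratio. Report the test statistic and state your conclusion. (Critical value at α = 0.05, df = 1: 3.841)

2.589; consistent

Expected counts for N = 457 under a 9:7 ratio (total parts = 16):
  colored: 457 × 9/16 = 257.0625
  colorless: 457 × 7/16 = 199.9375
χ² = Σ (O − E)² / E
  colored: (240 − 257.0625)² / 257.0625 = 1.1325
  colorless: (217 − 199.9375)² / 199.9375 = 1.4561
χ² = 1.1325 + 1.4561 = 2.5886 ≈ 2.589
Degrees of freedom = 2 − 1 = 1; critical value at α = 0.05 is 3.841.
Since 2.589 < 3.841, we fail to reject the null hypothesis — the data are consistent with the 9:7 ratio.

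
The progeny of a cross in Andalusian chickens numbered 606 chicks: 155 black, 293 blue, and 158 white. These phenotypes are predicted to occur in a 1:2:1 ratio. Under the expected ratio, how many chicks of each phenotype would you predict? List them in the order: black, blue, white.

Under the 1:2:1 hypothesis (Σ ratio = 4, N = 606):
  black: 606 × 1/4 = 151.5
  blue: 606 × 2/4 = 303
  white: 606 × 1/4 = 151.5

151.5, 303, 151.5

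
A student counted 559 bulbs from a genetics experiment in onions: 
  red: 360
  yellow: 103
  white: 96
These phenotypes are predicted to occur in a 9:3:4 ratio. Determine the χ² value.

Total ratio parts = 16. Expected numbers out of 559:
  red: 559 × 9/16 = 314.4375
  yellow: 559 × 3/16 = 104.8125
  white: 559 × 4/16 = 139.75
χ² = Σ (O − E)² / E
  red: (360 − 314.4375)² / 314.4375 = 6.6021
  yellow: (103 − 104.8125)² / 104.8125 = 0.0313
  white: (96 − 139.75)² / 139.75 = 13.6963
χ² = 6.6021 + 0.0313 + 13.6963 = 20.3297 ≈ 20.330

20.330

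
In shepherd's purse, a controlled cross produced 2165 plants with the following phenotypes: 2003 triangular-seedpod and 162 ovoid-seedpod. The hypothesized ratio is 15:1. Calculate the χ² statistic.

5.614

The 15:1 ratio has 16 parts, so with N = 2165 the expected counts are:
  triangular-seedpod: 2165 × 15/16 = 2029.6875
  ovoid-seedpod: 2165 × 1/16 = 135.3125
χ² = Σ (O − E)² / E
  triangular-seedpod: (2003 − 2029.6875)² / 2029.6875 = 0.3509
  ovoid-seedpod: (162 − 135.3125)² / 135.3125 = 5.2635
χ² = 0.3509 + 5.2635 = 5.6144 ≈ 5.614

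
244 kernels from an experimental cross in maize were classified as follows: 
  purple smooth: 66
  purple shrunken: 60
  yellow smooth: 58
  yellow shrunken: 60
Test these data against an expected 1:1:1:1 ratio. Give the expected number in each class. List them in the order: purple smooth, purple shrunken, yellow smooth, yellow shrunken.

61, 61, 61, 61

The 1:1:1:1 ratio has 4 parts, so with N = 244 the expected counts are:
  purple smooth: 244 × 1/4 = 61
  purple shrunken: 244 × 1/4 = 61
  yellow smooth: 244 × 1/4 = 61
  yellow shrunken: 244 × 1/4 = 61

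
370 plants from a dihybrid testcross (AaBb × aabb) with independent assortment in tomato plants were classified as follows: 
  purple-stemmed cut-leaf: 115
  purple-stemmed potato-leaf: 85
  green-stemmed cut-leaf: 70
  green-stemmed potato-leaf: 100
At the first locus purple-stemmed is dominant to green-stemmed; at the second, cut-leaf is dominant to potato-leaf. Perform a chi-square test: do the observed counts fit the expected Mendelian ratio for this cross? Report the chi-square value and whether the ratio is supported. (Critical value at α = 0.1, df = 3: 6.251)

12.162; not consistent

A dihybrid testcross with independent assortment gives a 1:1:1:1 ratio.
Total ratio parts = 4. Expected numbers out of 370:
  purple-stemmed cut-leaf: 370 × 1/4 = 92.5
  purple-stemmed potato-leaf: 370 × 1/4 = 92.5
  green-stemmed cut-leaf: 370 × 1/4 = 92.5
  green-stemmed potato-leaf: 370 × 1/4 = 92.5
χ² = Σ (O − E)² / E
  purple-stemmed cut-leaf: (115 − 92.5)² / 92.5 = 5.4730
  purple-stemmed potato-leaf: (85 − 92.5)² / 92.5 = 0.6081
  green-stemmed cut-leaf: (70 − 92.5)² / 92.5 = 5.4730
  green-stemmed potato-leaf: (100 − 92.5)² / 92.5 = 0.6081
χ² = 5.4730 + 0.6081 + 5.4730 + 0.6081 = 12.1622 ≈ 12.162
Degrees of freedom = 4 − 1 = 3; critical value at α = 0.1 is 6.251.
Since 12.162 > 6.251, we reject the null hypothesis — the data do not fit the 1:1:1:1 ratio.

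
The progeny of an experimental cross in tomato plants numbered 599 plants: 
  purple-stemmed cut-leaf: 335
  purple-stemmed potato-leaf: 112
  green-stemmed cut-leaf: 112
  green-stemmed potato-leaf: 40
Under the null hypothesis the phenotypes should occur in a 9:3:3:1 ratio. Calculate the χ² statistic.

0.188

Expected counts for N = 599 under a 9:3:3:1 ratio (total parts = 16):
  purple-stemmed cut-leaf: 599 × 9/16 = 336.9375
  purple-stemmed potato-leaf: 599 × 3/16 = 112.3125
  green-stemmed cut-leaf: 599 × 3/16 = 112.3125
  green-stemmed potato-leaf: 599 × 1/16 = 37.4375
χ² = Σ (O − E)² / E
  purple-stemmed cut-leaf: (335 − 336.9375)² / 336.9375 = 0.0111
  purple-stemmed potato-leaf: (112 − 112.3125)² / 112.3125 = 0.0009
  green-stemmed cut-leaf: (112 − 112.3125)² / 112.3125 = 0.0009
  green-stemmed potato-leaf: (40 − 37.4375)² / 37.4375 = 0.1754
χ² = 0.0111 + 0.0009 + 0.0009 + 0.1754 = 0.1883 ≈ 0.188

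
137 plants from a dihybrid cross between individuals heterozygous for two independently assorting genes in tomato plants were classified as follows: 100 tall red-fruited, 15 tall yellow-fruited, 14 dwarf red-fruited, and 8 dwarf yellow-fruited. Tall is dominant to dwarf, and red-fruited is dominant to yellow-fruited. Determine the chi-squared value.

16.629

A dihybrid F₂ with independent assortment and complete dominance at both loci gives a 9:3:3:1 phenotypic ratio.
The 9:3:3:1 ratio has 16 parts, so with N = 137 the expected counts are:
  tall red-fruited: 137 × 9/16 = 77.0625
  tall yellow-fruited: 137 × 3/16 = 25.6875
  dwarf red-fruited: 137 × 3/16 = 25.6875
  dwarf yellow-fruited: 137 × 1/16 = 8.5625
χ² = Σ (O − E)² / E
  tall red-fruited: (100 − 77.0625)² / 77.0625 = 6.8273
  tall yellow-fruited: (15 − 25.6875)² / 25.6875 = 4.4466
  dwarf red-fruited: (14 − 25.6875)² / 25.6875 = 5.3177
  dwarf yellow-fruited: (8 − 8.5625)² / 8.5625 = 0.0370
χ² = 6.8273 + 4.4466 + 5.3177 + 0.0370 = 16.6286 ≈ 16.629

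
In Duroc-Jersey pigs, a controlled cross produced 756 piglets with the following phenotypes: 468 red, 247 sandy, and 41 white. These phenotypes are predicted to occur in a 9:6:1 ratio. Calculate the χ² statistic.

Total ratio parts = 16. Expected numbers out of 756:
  red: 756 × 9/16 = 425.25
  sandy: 756 × 6/16 = 283.5
  white: 756 × 1/16 = 47.25
χ² = Σ (O − E)² / E
  red: (468 − 425.25)² / 425.25 = 4.2976
  sandy: (247 − 283.5)² / 283.5 = 4.6993
  white: (41 − 47.25)² / 47.25 = 0.8267
χ² = 4.2976 + 4.6993 + 0.8267 = 9.8236 ≈ 9.824

9.824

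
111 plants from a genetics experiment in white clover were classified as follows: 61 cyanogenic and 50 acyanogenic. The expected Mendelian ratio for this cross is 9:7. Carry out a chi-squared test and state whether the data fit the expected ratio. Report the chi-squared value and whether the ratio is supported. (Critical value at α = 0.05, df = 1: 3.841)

The 9:7 ratio has 16 parts, so with N = 111 the expected counts are:
  cyanogenic: 111 × 9/16 = 62.4375
  acyanogenic: 111 × 7/16 = 48.5625
χ² = Σ (O − E)² / E
  cyanogenic: (61 − 62.4375)² / 62.4375 = 0.0331
  acyanogenic: (50 − 48.5625)² / 48.5625 = 0.0426
χ² = 0.0331 + 0.0426 = 0.0757 ≈ 0.076
Degrees of freedom = 2 − 1 = 1; critical value at α = 0.05 is 3.841.
Since 0.076 < 3.841, we fail to reject the null hypothesis — the data are consistent with the 9:7 ratio.

0.076; consistent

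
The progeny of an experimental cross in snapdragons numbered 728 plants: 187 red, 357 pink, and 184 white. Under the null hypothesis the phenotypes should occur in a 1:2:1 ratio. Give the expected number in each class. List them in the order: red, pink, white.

182, 364, 182

Total ratio parts = 4. Expected numbers out of 728:
  red: 728 × 1/4 = 182
  pink: 728 × 2/4 = 364
  white: 728 × 1/4 = 182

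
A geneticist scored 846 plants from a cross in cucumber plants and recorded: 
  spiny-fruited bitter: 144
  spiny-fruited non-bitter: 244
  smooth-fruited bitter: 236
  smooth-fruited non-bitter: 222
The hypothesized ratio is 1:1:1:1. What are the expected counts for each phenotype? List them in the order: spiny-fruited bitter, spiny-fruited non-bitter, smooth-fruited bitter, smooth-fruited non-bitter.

Under the 1:1:1:1 hypothesis (Σ ratio = 4, N = 846):
  spiny-fruited bitter: 846 × 1/4 = 211.5
  spiny-fruited non-bitter: 846 × 1/4 = 211.5
  smooth-fruited bitter: 846 × 1/4 = 211.5
  smooth-fruited non-bitter: 846 × 1/4 = 211.5

211.5, 211.5, 211.5, 211.5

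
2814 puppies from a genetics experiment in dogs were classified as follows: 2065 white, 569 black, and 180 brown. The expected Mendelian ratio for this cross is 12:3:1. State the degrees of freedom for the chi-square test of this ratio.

A goodness-of-fit test with 3 phenotype classes has df = 3 − 1 = 2.

2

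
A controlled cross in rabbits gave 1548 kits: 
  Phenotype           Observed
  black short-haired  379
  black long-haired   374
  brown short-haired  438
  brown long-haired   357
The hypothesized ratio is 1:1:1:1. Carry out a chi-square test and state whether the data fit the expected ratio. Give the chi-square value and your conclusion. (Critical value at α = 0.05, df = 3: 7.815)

9.649; not consistent

Under the 1:1:1:1 hypothesis (Σ ratio = 4, N = 1548):
  black short-haired: 1548 × 1/4 = 387
  black long-haired: 1548 × 1/4 = 387
  brown short-haired: 1548 × 1/4 = 387
  brown long-haired: 1548 × 1/4 = 387
χ² = Σ (O − E)² / E
  black short-haired: (379 − 387)² / 387 = 0.1654
  black long-haired: (374 − 387)² / 387 = 0.4367
  brown short-haired: (438 − 387)² / 387 = 6.7209
  brown long-haired: (357 − 387)² / 387 = 2.3256
χ² = 0.1654 + 0.4367 + 6.7209 + 2.3256 = 9.6486 ≈ 9.649
Degrees of freedom = 4 − 1 = 3; critical value at α = 0.05 is 7.815.
Since 9.649 > 7.815, we reject the null hypothesis — the data do not fit the 1:1:1:1 ratio.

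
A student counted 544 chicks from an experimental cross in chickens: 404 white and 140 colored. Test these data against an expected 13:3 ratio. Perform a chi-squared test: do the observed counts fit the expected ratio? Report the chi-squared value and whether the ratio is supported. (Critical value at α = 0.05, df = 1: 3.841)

17.424; not consistent

The 13:3 ratio has 16 parts, so with N = 544 the expected counts are:
  white: 544 × 13/16 = 442
  colored: 544 × 3/16 = 102
χ² = Σ (O − E)² / E
  white: (404 − 442)² / 442 = 3.2670
  colored: (140 − 102)² / 102 = 14.1569
χ² = 3.2670 + 14.1569 = 17.4239 ≈ 17.424
Degrees of freedom = 2 − 1 = 1; critical value at α = 0.05 is 3.841.
Since 17.424 > 3.841, we reject the null hypothesis — the data do not fit the 13:3 ratio.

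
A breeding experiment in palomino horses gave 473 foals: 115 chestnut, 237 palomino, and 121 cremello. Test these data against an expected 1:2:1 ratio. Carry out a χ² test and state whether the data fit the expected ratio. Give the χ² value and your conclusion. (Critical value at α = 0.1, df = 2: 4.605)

Expected counts for N = 473 under a 1:2:1 ratio (total parts = 4):
  chestnut: 473 × 1/4 = 118.25
  palomino: 473 × 2/4 = 236.5
  cremello: 473 × 1/4 = 118.25
χ² = Σ (O − E)² / E
  chestnut: (115 − 118.25)² / 118.25 = 0.0893
  palomino: (237 − 236.5)² / 236.5 = 0.0011
  cremello: (121 − 118.25)² / 118.25 = 0.0640
χ² = 0.0893 + 0.0011 + 0.0640 = 0.1544 ≈ 0.154
Degrees of freedom = 3 − 1 = 2; critical value at α = 0.1 is 4.605.
Since 0.154 < 4.605, we fail to reject the null hypothesis — the data are consistent with the 1:2:1 ratio.

0.154; consistent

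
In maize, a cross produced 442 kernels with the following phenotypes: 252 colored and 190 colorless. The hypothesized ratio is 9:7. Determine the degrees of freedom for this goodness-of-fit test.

1

A goodness-of-fit test with 2 phenotype classes has df = 2 − 1 = 1.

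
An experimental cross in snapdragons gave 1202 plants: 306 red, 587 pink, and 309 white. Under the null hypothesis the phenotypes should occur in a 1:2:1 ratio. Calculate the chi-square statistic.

Total ratio parts = 4. Expected numbers out of 1202:
  red: 1202 × 1/4 = 300.5
  pink: 1202 × 2/4 = 601
  white: 1202 × 1/4 = 300.5
χ² = Σ (O − E)² / E
  red: (306 − 300.5)² / 300.5 = 0.1007
  pink: (587 − 601)² / 601 = 0.3261
  white: (309 − 300.5)² / 300.5 = 0.2404
χ² = 0.1007 + 0.3261 + 0.2404 = 0.6672 ≈ 0.667

0.667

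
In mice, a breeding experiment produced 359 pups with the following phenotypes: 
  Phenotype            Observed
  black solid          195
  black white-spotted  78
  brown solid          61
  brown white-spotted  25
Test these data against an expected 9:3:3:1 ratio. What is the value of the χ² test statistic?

2.820

The 9:3:3:1 ratio has 16 parts, so with N = 359 the expected counts are:
  black solid: 359 × 9/16 = 201.9375
  black white-spotted: 359 × 3/16 = 67.3125
  brown solid: 359 × 3/16 = 67.3125
  brown white-spotted: 359 × 1/16 = 22.4375
χ² = Σ (O − E)² / E
  black solid: (195 − 201.9375)² / 201.9375 = 0.2383
  black white-spotted: (78 − 67.3125)² / 67.3125 = 1.6969
  brown solid: (61 − 67.3125)² / 67.3125 = 0.5920
  brown white-spotted: (25 − 22.4375)² / 22.4375 = 0.2927
χ² = 0.2383 + 1.6969 + 0.5920 + 0.2927 = 2.8199 ≈ 2.820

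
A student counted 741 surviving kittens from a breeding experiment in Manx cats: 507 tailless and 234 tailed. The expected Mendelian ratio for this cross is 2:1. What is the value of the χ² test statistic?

1.026

Total ratio parts = 3. Expected numbers out of 741:
  tailless: 741 × 2/3 = 494
  tailed: 741 × 1/3 = 247
χ² = Σ (O − E)² / E
  tailless: (507 − 494)² / 494 = 0.3421
  tailed: (234 − 247)² / 247 = 0.6842
χ² = 0.3421 + 0.6842 = 1.0263 ≈ 1.026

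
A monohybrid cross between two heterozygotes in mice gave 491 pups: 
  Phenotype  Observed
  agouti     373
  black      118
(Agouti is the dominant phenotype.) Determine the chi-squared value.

For a monohybrid cross between heterozygotes with complete dominance, the expected phenotypic ratio is 3:1.
Under the 3:1 hypothesis (Σ ratio = 4, N = 491):
  agouti: 491 × 3/4 = 368.25
  black: 491 × 1/4 = 122.75
χ² = Σ (O − E)² / E
  agouti: (373 − 368.25)² / 368.25 = 0.0613
  black: (118 − 122.75)² / 122.75 = 0.1838
χ² = 0.0613 + 0.1838 = 0.2451 ≈ 0.245

0.245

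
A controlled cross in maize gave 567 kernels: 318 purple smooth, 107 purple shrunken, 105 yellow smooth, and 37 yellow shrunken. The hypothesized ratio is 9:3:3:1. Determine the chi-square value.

0.092

Expected counts for N = 567 under a 9:3:3:1 ratio (total parts = 16):
  purple smooth: 567 × 9/16 = 318.9375
  purple shrunken: 567 × 3/16 = 106.3125
  yellow smooth: 567 × 3/16 = 106.3125
  yellow shrunken: 567 × 1/16 = 35.4375
χ² = Σ (O − E)² / E
  purple smooth: (318 − 318.9375)² / 318.9375 = 0.0028
  purple shrunken: (107 − 106.3125)² / 106.3125 = 0.0044
  yellow smooth: (105 − 106.3125)² / 106.3125 = 0.0162
  yellow shrunken: (37 − 35.4375)² / 35.4375 = 0.0689
χ² = 0.0028 + 0.0044 + 0.0162 + 0.0689 = 0.0923 ≈ 0.092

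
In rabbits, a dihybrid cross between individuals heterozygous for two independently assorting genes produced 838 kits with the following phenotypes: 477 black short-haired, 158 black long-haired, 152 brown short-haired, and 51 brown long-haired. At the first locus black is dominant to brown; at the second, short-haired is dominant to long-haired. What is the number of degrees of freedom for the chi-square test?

A dihybrid F₂ with independent assortment and complete dominance at both loci gives a 9:3:3:1 phenotypic ratio.
A goodness-of-fit test with 4 phenotype classes has df = 4 − 1 = 3.

3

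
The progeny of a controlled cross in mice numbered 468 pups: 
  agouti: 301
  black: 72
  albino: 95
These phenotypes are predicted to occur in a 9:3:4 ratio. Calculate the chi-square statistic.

Expected counts for N = 468 under a 9:3:4 ratio (total parts = 16):
  agouti: 468 × 9/16 = 263.25
  black: 468 × 3/16 = 87.75
  albino: 468 × 4/16 = 117
χ² = Σ (O − E)² / E
  agouti: (301 − 263.25)² / 263.25 = 5.4133
  black: (72 − 87.75)² / 87.75 = 2.8269
  albino: (95 − 117)² / 117 = 4.1368
χ² = 5.4133 + 2.8269 + 4.1368 = 12.377

12.377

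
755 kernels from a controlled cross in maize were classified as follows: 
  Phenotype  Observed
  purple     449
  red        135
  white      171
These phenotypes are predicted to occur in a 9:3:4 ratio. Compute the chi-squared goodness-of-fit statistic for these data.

Under the 9:3:4 hypothesis (Σ ratio = 16, N = 755):
  purple: 755 × 9/16 = 424.6875
  red: 755 × 3/16 = 141.5625
  white: 755 × 4/16 = 188.75
χ² = Σ (O − E)² / E
  purple: (449 − 424.6875)² / 424.6875 = 1.3918
  red: (135 − 141.5625)² / 141.5625 = 0.3042
  white: (171 − 188.75)² / 188.75 = 1.6692
χ² = 1.3918 + 0.3042 + 1.6692 = 3.3652 ≈ 3.365

3.365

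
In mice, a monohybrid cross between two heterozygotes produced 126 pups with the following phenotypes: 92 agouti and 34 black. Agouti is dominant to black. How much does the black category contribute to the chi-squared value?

0.198

For a monohybrid cross between heterozygotes with complete dominance, the expected phenotypic ratio is 3:1.
Under the 3:1 hypothesis (Σ ratio = 4, N = 126):
  agouti: 126 × 3/4 = 94.5
  black: 126 × 1/4 = 31.5
Contribution of black: (34 − 31.5)² / 31.5 = 0.1984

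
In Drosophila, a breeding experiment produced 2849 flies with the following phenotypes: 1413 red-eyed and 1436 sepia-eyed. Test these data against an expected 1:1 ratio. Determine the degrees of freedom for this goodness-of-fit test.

1

A goodness-of-fit test with 2 phenotype classes has df = 2 − 1 = 1.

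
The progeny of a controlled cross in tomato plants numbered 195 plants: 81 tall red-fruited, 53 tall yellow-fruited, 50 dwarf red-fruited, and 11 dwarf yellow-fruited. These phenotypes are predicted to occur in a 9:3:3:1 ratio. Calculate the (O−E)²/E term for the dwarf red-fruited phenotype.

Under the 9:3:3:1 hypothesis (Σ ratio = 16, N = 195):
  tall red-fruited: 195 × 9/16 = 109.6875
  tall yellow-fruited: 195 × 3/16 = 36.5625
  dwarf red-fruited: 195 × 3/16 = 36.5625
  dwarf yellow-fruited: 195 × 1/16 = 12.1875
Contribution of dwarf red-fruited: (50 − 36.5625)² / 36.5625 = 4.9386

4.939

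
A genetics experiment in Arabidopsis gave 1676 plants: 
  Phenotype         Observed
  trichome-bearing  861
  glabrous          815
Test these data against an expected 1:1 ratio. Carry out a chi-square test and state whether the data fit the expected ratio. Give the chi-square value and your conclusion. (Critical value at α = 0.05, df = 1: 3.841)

1.263; consistent

The 1:1 ratio has 2 parts, so with N = 1676 the expected counts are:
  trichome-bearing: 1676 × 1/2 = 838
  glabrous: 1676 × 1/2 = 838
χ² = Σ (O − E)² / E
  trichome-bearing: (861 − 838)² / 838 = 0.6313
  glabrous: (815 − 838)² / 838 = 0.6313
χ² = 0.6313 + 0.6313 = 1.2626 ≈ 1.263
Degrees of freedom = 2 − 1 = 1; critical value at α = 0.05 is 3.841.
Since 1.263 < 3.841, we fail to reject the null hypothesis — the data are consistent with the 1:1 ratio.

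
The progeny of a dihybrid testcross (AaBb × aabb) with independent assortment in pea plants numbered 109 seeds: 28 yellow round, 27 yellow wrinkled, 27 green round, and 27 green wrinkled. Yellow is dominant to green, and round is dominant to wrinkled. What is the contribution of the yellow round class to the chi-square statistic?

0.021

A dihybrid testcross with independent assortment gives a 1:1:1:1 ratio.
Expected counts for N = 109 under a 1:1:1:1 ratio (total parts = 4):
  yellow round: 109 × 1/4 = 27.25
  yellow wrinkled: 109 × 1/4 = 27.25
  green round: 109 × 1/4 = 27.25
  green wrinkled: 109 × 1/4 = 27.25
Contribution of yellow round: (28 − 27.25)² / 27.25 = 0.0206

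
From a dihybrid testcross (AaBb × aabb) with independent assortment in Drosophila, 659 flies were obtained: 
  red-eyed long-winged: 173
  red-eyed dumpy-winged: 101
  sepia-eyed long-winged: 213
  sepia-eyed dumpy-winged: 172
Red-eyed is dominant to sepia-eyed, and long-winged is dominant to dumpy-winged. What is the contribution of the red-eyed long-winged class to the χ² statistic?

A dihybrid testcross with independent assortment gives a 1:1:1:1 ratio.
Under the 1:1:1:1 hypothesis (Σ ratio = 4, N = 659):
  red-eyed long-winged: 659 × 1/4 = 164.75
  red-eyed dumpy-winged: 659 × 1/4 = 164.75
  sepia-eyed long-winged: 659 × 1/4 = 164.75
  sepia-eyed dumpy-winged: 659 × 1/4 = 164.75
Contribution of red-eyed long-winged: (173 − 164.75)² / 164.75 = 0.4131

0.413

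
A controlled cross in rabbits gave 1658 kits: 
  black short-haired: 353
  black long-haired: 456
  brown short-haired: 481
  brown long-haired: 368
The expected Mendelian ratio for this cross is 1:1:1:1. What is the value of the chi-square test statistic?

29.165

Under the 1:1:1:1 hypothesis (Σ ratio = 4, N = 1658):
  black short-haired: 1658 × 1/4 = 414.5
  black long-haired: 1658 × 1/4 = 414.5
  brown short-haired: 1658 × 1/4 = 414.5
  brown long-haired: 1658 × 1/4 = 414.5
χ² = Σ (O − E)² / E
  black short-haired: (353 − 414.5)² / 414.5 = 9.1248
  black long-haired: (456 − 414.5)² / 414.5 = 4.1550
  brown short-haired: (481 − 414.5)² / 414.5 = 10.6689
  brown long-haired: (368 − 414.5)² / 414.5 = 5.2165
χ² = 9.1248 + 4.1550 + 10.6689 + 5.2165 = 29.1652 ≈ 29.165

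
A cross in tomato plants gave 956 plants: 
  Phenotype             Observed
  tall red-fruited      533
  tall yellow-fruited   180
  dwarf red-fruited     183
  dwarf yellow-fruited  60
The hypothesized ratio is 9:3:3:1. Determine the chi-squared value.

The 9:3:3:1 ratio has 16 parts, so with N = 956 the expected counts are:
  tall red-fruited: 956 × 9/16 = 537.75
  tall yellow-fruited: 956 × 3/16 = 179.25
  dwarf red-fruited: 956 × 3/16 = 179.25
  dwarf yellow-fruited: 956 × 1/16 = 59.75
χ² = Σ (O − E)² / E
  tall red-fruited: (533 − 537.75)² / 537.75 = 0.0420
  tall yellow-fruited: (180 − 179.25)² / 179.25 = 0.0031
  dwarf red-fruited: (183 − 179.25)² / 179.25 = 0.0785
  dwarf yellow-fruited: (60 − 59.75)² / 59.75 = 0.0010
χ² = 0.0420 + 0.0031 + 0.0785 + 0.0010 = 0.1246 ≈ 0.125

0.125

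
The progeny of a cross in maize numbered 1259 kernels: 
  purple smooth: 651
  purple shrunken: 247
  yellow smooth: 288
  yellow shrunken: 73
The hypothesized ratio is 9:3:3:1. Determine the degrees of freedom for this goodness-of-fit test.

A goodness-of-fit test with 4 phenotype classes has df = 4 − 1 = 3.

3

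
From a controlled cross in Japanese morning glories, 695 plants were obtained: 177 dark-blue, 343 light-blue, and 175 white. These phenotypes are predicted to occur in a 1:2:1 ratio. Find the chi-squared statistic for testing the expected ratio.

The 1:2:1 ratio has 4 parts, so with N = 695 the expected counts are:
  dark-blue: 695 × 1/4 = 173.75
  light-blue: 695 × 2/4 = 347.5
  white: 695 × 1/4 = 173.75
χ² = Σ (O − E)² / E
  dark-blue: (177 − 173.75)² / 173.75 = 0.0608
  light-blue: (343 − 347.5)² / 347.5 = 0.0583
  white: (175 − 173.75)² / 173.75 = 0.0090
χ² = 0.0608 + 0.0583 + 0.0090 = 0.1281 ≈ 0.128

0.128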